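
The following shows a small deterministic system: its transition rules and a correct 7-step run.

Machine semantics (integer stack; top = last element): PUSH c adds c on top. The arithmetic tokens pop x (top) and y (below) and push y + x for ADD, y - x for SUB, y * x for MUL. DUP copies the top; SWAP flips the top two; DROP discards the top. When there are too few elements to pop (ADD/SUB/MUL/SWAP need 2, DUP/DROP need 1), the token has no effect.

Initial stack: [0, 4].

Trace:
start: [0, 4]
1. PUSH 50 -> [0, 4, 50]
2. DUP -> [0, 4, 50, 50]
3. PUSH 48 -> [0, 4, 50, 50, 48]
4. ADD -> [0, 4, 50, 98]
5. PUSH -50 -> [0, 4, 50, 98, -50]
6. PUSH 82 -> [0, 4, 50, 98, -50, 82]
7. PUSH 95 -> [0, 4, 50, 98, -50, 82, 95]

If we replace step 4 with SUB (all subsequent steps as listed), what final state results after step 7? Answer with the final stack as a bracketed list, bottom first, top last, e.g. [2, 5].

[0, 4, 50, 2, -50, 82, 95]

(re-executing from step 4 with the substitution; state before step 4: [0, 4, 50, 50, 48])
4. SUB -> [0, 4, 50, 2]
5. PUSH -50 -> [0, 4, 50, 2, -50]
6. PUSH 82 -> [0, 4, 50, 2, -50, 82]
7. PUSH 95 -> [0, 4, 50, 2, -50, 82, 95]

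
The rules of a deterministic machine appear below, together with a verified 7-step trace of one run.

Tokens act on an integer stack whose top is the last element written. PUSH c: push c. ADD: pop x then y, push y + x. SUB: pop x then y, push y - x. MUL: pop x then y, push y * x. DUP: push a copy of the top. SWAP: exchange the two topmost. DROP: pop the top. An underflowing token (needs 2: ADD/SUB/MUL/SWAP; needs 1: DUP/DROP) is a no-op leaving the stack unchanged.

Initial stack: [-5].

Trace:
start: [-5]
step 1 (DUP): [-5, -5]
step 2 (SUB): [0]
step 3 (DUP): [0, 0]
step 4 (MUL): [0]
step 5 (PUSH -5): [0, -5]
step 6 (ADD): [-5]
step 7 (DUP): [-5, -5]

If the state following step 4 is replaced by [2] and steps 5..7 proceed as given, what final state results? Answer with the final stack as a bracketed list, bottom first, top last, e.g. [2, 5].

[-3, -3]

state after step 4 := [2]
step 5 (PUSH -5): [2, -5]
step 6 (ADD): [-3]
step 7 (DUP): [-3, -3]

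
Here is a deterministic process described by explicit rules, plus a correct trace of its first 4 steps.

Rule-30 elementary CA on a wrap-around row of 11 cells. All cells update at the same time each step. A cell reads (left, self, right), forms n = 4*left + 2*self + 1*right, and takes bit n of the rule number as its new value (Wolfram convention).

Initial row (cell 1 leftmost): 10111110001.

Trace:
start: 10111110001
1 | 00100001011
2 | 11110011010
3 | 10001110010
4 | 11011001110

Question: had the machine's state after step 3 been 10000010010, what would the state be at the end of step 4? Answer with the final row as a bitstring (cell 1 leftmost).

11000111110

state after step 3 := 10000010010
4 | 11000111110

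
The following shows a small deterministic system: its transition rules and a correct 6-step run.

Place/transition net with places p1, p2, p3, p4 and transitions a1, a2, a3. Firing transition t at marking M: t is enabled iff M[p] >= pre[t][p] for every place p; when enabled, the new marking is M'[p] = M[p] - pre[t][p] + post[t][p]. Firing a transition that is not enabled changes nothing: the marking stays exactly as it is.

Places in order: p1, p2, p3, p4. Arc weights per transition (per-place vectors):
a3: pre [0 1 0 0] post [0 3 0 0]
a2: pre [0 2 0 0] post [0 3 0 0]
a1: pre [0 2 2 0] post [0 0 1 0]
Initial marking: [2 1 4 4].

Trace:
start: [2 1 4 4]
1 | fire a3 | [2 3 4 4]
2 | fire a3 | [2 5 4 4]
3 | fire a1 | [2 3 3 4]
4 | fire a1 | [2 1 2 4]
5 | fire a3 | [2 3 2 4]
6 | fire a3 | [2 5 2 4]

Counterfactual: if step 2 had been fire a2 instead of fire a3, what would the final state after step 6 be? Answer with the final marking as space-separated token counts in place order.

(re-executing from step 2 with the substitution; state before step 2: [2 3 4 4])
2 | fire a2 | [2 4 4 4]
3 | fire a1 | [2 2 3 4]
4 | fire a1 | [2 0 2 4]
5 | fire a3 | [2 0 2 4]
6 | fire a3 | [2 0 2 4]

2 0 2 4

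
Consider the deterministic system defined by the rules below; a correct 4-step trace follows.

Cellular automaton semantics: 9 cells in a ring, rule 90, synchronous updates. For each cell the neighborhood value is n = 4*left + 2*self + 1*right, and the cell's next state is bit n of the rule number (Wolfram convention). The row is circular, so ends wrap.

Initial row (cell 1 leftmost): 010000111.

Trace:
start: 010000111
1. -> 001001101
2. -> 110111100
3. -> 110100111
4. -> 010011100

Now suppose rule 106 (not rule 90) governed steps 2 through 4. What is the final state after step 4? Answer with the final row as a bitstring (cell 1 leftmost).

001110101

(re-executing steps 2..4 under rule 106; state before step 2: 001001101)
2. -> 010011110
3. -> 100110010
4. -> 001110101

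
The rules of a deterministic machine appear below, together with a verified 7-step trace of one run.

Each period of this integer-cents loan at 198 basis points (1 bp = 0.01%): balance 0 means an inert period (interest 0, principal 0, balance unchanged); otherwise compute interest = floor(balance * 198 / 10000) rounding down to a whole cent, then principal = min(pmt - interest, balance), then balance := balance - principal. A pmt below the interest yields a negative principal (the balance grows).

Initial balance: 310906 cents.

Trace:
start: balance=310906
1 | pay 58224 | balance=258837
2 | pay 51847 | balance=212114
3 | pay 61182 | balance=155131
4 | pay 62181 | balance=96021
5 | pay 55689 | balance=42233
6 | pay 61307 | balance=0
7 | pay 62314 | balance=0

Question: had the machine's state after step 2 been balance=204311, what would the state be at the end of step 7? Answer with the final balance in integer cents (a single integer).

0

state after step 2 := balance=204311
3 | pay 61182 | balance=147174
4 | pay 62181 | balance=87907
5 | pay 55689 | balance=33958
6 | pay 61307 | balance=0
7 | pay 62314 | balance=0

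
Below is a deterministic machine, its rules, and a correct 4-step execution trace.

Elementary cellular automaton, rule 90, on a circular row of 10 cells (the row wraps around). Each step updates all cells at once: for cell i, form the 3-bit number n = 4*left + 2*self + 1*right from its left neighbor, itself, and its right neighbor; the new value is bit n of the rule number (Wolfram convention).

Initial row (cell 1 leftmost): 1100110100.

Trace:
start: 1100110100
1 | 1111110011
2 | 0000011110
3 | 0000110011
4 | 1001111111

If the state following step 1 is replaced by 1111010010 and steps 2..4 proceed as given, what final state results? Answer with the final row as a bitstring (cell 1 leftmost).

state after step 1 := 1111010010
2 | 1001001100
3 | 0110111111
4 | 0110100001

0110100001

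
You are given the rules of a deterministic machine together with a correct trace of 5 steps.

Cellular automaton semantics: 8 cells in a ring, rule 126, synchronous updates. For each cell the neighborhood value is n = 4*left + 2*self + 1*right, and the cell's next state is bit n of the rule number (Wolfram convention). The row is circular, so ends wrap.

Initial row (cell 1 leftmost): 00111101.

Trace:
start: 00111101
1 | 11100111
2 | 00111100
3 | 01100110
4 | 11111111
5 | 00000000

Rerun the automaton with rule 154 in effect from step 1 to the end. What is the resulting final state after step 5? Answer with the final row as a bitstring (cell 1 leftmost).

10001111

(re-executing steps 1..5 under rule 154; state before step 1: 00111101)
1 | 11111000
2 | 11110101
3 | 11100001
4 | 11010011
5 | 10001111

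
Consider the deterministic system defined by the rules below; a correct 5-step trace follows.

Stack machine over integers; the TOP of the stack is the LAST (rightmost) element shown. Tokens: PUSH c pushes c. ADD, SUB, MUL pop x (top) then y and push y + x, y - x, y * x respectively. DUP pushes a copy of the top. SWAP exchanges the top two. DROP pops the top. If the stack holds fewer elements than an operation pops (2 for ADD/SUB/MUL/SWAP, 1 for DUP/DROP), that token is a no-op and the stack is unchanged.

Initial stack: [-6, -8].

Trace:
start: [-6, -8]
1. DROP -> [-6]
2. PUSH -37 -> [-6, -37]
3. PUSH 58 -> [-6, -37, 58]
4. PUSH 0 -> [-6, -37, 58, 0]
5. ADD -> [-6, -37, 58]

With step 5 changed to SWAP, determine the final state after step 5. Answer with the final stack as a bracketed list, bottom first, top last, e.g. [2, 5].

(re-executing from step 5 with the substitution; state before step 5: [-6, -37, 58, 0])
5. SWAP -> [-6, -37, 0, 58]

[-6, -37, 0, 58]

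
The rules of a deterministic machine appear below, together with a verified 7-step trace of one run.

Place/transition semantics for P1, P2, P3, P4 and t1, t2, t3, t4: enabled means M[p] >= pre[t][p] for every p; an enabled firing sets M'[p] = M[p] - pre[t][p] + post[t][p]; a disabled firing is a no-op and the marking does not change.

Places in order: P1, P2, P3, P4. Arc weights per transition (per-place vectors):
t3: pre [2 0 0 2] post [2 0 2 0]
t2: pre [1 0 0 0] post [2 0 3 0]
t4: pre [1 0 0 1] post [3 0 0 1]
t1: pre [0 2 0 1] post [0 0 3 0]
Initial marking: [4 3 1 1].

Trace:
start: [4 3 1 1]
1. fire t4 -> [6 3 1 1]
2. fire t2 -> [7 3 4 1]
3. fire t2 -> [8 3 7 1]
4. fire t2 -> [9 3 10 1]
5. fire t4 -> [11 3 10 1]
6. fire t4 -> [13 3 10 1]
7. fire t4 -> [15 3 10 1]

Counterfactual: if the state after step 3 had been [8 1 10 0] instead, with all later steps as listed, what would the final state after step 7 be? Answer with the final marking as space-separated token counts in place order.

state after step 3 := [8 1 10 0]
4. fire t2 -> [9 1 13 0]
5. fire t4 -> [9 1 13 0]
6. fire t4 -> [9 1 13 0]
7. fire t4 -> [9 1 13 0]

9 1 13 0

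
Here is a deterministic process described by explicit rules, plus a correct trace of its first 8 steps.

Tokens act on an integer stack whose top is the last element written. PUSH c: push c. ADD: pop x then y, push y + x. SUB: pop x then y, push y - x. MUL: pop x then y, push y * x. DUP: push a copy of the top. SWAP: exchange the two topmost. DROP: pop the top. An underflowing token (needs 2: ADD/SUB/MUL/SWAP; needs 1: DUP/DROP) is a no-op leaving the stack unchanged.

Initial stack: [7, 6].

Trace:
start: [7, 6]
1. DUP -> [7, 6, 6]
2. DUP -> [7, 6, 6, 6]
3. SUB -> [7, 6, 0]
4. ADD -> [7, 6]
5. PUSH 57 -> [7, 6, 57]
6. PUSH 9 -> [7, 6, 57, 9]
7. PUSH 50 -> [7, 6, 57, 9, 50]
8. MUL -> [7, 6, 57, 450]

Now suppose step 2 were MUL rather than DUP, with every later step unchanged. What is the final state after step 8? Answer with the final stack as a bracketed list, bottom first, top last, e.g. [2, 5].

(re-executing from step 2 with the substitution; state before step 2: [7, 6, 6])
2. MUL -> [7, 36]
3. SUB -> [-29]
4. ADD -> [-29]
5. PUSH 57 -> [-29, 57]
6. PUSH 9 -> [-29, 57, 9]
7. PUSH 50 -> [-29, 57, 9, 50]
8. MUL -> [-29, 57, 450]

[-29, 57, 450]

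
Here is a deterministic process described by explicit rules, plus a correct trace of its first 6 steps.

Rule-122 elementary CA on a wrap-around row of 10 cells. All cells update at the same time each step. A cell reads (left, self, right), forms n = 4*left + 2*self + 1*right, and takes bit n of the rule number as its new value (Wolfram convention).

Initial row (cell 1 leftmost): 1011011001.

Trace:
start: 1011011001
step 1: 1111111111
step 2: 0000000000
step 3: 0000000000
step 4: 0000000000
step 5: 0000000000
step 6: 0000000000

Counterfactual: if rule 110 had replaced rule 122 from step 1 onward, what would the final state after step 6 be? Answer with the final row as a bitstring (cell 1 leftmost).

(re-executing steps 1..6 under rule 110; state before step 1: 1011011001)
step 1: 1111111011
step 2: 0000001110
step 3: 0000011010
step 4: 0000111110
step 5: 0001100010
step 6: 0011100110

0011100110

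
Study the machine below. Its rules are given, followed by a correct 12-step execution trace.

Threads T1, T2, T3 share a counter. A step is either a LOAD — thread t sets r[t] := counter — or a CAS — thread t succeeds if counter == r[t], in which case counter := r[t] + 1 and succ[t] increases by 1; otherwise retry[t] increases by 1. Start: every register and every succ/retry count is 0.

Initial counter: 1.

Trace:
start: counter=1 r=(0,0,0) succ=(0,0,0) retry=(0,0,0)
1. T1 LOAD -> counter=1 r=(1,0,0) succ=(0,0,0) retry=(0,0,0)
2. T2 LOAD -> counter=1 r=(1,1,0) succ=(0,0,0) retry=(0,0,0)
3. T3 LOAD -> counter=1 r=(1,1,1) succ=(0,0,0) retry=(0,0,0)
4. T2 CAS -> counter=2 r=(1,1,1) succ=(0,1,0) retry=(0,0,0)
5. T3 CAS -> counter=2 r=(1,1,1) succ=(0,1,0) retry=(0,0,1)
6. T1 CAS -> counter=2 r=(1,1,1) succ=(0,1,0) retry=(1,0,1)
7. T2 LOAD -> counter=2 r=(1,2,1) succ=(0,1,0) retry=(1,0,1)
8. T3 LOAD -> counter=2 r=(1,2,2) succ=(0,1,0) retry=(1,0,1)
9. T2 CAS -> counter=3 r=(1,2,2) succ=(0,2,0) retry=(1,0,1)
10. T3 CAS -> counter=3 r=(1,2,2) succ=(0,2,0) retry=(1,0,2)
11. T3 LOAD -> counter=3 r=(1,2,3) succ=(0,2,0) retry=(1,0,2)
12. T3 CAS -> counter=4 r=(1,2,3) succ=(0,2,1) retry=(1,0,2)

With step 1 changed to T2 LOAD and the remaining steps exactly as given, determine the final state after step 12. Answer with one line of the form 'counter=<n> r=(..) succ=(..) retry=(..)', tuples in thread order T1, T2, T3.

counter=4 r=(0,2,3) succ=(0,2,1) retry=(1,0,2)

(re-executing from step 1 with the substitution; state before step 1: counter=1 r=(0,0,0) succ=(0,0,0) retry=(0,0,0))
1. T2 LOAD -> counter=1 r=(0,1,0) succ=(0,0,0) retry=(0,0,0)
2. T2 LOAD -> counter=1 r=(0,1,0) succ=(0,0,0) retry=(0,0,0)
3. T3 LOAD -> counter=1 r=(0,1,1) succ=(0,0,0) retry=(0,0,0)
4. T2 CAS -> counter=2 r=(0,1,1) succ=(0,1,0) retry=(0,0,0)
5. T3 CAS -> counter=2 r=(0,1,1) succ=(0,1,0) retry=(0,0,1)
6. T1 CAS -> counter=2 r=(0,1,1) succ=(0,1,0) retry=(1,0,1)
7. T2 LOAD -> counter=2 r=(0,2,1) succ=(0,1,0) retry=(1,0,1)
8. T3 LOAD -> counter=2 r=(0,2,2) succ=(0,1,0) retry=(1,0,1)
9. T2 CAS -> counter=3 r=(0,2,2) succ=(0,2,0) retry=(1,0,1)
10. T3 CAS -> counter=3 r=(0,2,2) succ=(0,2,0) retry=(1,0,2)
11. T3 LOAD -> counter=3 r=(0,2,3) succ=(0,2,0) retry=(1,0,2)
12. T3 CAS -> counter=4 r=(0,2,3) succ=(0,2,1) retry=(1,0,2)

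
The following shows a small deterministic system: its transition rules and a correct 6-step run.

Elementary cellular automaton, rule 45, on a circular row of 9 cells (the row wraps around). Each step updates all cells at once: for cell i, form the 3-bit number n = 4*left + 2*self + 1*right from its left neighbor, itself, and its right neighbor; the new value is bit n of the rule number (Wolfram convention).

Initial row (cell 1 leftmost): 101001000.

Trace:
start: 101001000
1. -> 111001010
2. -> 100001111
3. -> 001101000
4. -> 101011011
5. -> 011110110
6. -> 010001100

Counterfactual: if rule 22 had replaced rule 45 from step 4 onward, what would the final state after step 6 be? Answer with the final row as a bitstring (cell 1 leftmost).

000011110

(re-executing steps 4..6 under rule 22; state before step 4: 001101000)
4. -> 010001100
5. -> 111010010
6. -> 000011110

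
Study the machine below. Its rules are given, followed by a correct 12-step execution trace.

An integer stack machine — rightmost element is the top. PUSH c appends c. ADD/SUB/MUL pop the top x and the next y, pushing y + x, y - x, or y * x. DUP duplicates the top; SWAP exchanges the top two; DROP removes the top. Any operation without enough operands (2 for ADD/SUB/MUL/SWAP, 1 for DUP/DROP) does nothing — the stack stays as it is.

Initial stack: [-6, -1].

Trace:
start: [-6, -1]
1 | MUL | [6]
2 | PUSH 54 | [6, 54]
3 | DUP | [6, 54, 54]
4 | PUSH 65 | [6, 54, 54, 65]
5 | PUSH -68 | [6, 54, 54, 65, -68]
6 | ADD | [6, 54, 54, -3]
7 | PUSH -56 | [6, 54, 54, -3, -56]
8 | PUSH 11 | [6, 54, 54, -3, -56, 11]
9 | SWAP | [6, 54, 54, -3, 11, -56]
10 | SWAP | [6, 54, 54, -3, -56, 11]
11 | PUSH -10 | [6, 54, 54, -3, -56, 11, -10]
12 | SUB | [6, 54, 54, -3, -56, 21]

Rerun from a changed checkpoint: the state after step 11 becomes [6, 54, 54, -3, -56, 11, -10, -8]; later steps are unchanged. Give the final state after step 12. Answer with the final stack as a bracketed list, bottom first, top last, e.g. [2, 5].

state after step 11 := [6, 54, 54, -3, -56, 11, -10, -8]
12 | SUB | [6, 54, 54, -3, -56, 11, -2]

[6, 54, 54, -3, -56, 11, -2]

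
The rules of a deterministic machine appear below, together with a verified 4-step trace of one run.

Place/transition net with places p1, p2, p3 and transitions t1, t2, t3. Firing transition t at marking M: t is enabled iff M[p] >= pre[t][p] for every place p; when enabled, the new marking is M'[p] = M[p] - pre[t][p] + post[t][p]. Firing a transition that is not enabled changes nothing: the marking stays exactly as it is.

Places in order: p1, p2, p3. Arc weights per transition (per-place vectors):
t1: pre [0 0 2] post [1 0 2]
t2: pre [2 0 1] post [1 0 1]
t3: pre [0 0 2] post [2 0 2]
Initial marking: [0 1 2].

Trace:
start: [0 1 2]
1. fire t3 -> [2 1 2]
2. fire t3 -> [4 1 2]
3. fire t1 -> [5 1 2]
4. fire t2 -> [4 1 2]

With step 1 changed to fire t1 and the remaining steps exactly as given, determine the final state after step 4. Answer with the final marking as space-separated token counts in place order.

(re-executing from step 1 with the substitution; state before step 1: [0 1 2])
1. fire t1 -> [1 1 2]
2. fire t3 -> [3 1 2]
3. fire t1 -> [4 1 2]
4. fire t2 -> [3 1 2]

3 1 2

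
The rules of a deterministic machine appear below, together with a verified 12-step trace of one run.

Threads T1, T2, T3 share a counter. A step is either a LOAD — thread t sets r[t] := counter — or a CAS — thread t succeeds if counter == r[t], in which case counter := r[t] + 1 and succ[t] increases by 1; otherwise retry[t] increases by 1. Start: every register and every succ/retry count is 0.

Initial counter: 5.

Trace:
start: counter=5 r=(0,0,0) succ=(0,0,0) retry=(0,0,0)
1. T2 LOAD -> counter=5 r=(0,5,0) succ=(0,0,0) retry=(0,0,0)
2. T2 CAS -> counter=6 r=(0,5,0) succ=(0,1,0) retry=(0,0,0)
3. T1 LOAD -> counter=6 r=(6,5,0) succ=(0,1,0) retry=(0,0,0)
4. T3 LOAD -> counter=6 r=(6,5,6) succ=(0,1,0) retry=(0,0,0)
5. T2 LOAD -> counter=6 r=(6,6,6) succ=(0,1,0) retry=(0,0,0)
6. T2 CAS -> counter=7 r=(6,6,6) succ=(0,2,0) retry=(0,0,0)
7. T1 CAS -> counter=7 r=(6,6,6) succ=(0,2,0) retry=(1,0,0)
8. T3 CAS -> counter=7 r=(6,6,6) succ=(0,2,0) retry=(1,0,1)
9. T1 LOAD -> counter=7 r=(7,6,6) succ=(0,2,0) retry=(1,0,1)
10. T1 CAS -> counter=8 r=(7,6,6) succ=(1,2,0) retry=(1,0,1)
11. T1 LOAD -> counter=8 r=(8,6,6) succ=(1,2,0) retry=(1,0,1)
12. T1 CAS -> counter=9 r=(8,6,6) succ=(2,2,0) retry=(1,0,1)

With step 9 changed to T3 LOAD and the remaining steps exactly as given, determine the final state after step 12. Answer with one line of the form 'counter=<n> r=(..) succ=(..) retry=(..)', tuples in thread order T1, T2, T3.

counter=8 r=(7,6,7) succ=(1,2,0) retry=(2,0,1)

(re-executing from step 9 with the substitution; state before step 9: counter=7 r=(6,6,6) succ=(0,2,0) retry=(1,0,1))
9. T3 LOAD -> counter=7 r=(6,6,7) succ=(0,2,0) retry=(1,0,1)
10. T1 CAS -> counter=7 r=(6,6,7) succ=(0,2,0) retry=(2,0,1)
11. T1 LOAD -> counter=7 r=(7,6,7) succ=(0,2,0) retry=(2,0,1)
12. T1 CAS -> counter=8 r=(7,6,7) succ=(1,2,0) retry=(2,0,1)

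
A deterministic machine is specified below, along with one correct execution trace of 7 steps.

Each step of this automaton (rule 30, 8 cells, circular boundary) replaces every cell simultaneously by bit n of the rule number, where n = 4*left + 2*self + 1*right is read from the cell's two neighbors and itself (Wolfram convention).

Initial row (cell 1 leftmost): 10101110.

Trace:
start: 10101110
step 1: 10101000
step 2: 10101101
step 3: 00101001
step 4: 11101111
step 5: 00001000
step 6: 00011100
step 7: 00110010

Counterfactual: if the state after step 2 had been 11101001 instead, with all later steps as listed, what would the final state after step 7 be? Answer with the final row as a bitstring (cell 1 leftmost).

state after step 2 := 11101001
step 3: 00001111
step 4: 10011000
step 5: 11110101
step 6: 00000101
step 7: 10001101

10001101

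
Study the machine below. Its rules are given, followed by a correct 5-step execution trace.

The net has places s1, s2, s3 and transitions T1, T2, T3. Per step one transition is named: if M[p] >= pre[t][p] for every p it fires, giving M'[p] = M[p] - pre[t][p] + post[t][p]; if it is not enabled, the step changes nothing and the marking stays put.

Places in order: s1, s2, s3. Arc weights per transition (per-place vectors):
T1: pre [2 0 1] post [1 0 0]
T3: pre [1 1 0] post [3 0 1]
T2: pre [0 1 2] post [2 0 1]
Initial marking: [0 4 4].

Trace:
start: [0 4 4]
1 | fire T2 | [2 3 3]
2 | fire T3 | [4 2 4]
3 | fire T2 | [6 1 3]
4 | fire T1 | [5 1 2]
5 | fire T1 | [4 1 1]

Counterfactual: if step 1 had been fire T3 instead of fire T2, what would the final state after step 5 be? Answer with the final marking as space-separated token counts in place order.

1 3 2

(re-executing from step 1 with the substitution; state before step 1: [0 4 4])
1 | fire T3 | [0 4 4]
2 | fire T3 | [0 4 4]
3 | fire T2 | [2 3 3]
4 | fire T1 | [1 3 2]
5 | fire T1 | [1 3 2]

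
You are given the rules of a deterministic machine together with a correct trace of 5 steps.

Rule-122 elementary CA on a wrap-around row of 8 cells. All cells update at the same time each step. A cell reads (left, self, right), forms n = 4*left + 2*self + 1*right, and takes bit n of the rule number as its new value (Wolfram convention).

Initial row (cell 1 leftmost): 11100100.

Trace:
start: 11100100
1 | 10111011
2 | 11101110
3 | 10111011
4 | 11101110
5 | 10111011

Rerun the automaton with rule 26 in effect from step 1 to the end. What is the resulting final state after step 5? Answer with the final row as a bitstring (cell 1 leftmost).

(re-executing steps 1..5 under rule 26; state before step 1: 11100100)
1 | 10011011
2 | 01110010
3 | 11001101
4 | 00111001
5 | 11100110

11100110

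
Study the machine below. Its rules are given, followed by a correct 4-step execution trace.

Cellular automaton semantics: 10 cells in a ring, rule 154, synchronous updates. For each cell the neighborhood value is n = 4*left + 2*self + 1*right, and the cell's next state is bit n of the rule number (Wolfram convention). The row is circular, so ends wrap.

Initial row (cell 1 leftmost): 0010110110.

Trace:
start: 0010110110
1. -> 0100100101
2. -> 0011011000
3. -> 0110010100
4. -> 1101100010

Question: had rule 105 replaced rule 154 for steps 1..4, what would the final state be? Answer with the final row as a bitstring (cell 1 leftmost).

(re-executing steps 1..4 under rule 105; state before step 1: 0010110110)
1. -> 1001111110
2. -> 0001000011
3. -> 0100011011
4. -> 1001011111

1001011111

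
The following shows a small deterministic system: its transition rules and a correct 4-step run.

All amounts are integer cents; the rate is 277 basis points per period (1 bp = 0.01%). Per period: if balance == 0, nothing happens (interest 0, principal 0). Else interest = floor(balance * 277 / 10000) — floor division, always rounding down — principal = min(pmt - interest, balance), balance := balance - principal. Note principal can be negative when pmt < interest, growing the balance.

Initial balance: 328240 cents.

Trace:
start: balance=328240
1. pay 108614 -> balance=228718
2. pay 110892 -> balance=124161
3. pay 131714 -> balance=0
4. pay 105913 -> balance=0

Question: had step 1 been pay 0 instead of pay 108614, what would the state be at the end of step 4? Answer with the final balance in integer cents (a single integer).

(re-executing from step 1 with the substitution; state before step 1: balance=328240)
1. pay 0 -> balance=337332
2. pay 110892 -> balance=235784
3. pay 131714 -> balance=110601
4. pay 105913 -> balance=7751

7751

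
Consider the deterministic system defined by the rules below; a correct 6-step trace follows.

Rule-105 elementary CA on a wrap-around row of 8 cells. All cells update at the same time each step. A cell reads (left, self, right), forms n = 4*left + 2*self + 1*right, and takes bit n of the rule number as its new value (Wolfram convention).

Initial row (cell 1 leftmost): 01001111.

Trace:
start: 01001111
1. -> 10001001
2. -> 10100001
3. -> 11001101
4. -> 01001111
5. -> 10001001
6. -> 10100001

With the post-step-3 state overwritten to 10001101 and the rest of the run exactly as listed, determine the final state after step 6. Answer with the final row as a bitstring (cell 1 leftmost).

state after step 3 := 10001101
4. -> 10101111
5. -> 11011000
6. -> 11111010

11111010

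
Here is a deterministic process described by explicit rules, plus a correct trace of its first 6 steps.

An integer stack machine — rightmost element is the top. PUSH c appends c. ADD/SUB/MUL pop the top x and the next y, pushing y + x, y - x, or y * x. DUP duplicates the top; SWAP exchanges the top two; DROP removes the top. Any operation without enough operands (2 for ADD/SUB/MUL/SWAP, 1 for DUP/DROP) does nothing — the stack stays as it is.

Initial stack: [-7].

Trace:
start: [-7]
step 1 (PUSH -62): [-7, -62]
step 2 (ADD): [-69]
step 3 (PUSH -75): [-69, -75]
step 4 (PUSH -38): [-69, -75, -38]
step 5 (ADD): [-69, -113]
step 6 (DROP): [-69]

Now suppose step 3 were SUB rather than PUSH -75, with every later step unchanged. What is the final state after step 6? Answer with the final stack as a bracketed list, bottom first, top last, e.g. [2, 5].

[]

(re-executing from step 3 with the substitution; state before step 3: [-69])
step 3 (SUB): [-69]
step 4 (PUSH -38): [-69, -38]
step 5 (ADD): [-107]
step 6 (DROP): []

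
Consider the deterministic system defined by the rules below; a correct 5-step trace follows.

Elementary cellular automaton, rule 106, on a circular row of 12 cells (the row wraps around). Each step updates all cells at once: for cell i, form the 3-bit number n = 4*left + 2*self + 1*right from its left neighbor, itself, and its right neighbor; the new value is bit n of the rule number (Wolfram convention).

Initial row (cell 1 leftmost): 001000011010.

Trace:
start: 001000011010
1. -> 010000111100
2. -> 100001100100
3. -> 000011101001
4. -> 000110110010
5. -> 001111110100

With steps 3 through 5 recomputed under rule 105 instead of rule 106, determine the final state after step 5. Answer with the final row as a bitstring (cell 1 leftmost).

111000111000

(re-executing steps 3..5 under rule 105; state before step 3: 100001100100)
3. -> 001101100000
4. -> 101111101111
5. -> 111000111000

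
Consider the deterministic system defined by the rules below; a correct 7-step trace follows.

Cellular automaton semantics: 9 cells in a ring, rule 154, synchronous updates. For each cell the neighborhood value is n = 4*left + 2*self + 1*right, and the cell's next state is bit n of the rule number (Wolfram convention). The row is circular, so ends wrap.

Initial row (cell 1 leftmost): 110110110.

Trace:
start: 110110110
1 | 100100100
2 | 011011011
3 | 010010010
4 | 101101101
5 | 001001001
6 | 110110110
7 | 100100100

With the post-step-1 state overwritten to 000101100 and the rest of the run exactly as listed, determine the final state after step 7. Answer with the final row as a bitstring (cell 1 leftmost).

state after step 1 := 000101100
2 | 001001010
3 | 010110001
4 | 000101010
5 | 001000001
6 | 110100010
7 | 100010100

100010100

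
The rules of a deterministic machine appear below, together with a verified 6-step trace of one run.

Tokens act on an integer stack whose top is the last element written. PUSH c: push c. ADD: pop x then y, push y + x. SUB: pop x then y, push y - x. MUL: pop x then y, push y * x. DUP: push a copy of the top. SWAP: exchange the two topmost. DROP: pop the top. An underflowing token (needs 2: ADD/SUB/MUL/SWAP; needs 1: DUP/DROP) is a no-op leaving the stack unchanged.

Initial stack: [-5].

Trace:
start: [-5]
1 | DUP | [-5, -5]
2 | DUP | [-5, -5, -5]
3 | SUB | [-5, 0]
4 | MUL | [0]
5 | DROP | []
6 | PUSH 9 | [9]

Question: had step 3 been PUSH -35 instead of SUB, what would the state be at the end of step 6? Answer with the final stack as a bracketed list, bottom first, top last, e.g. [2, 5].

[-5, -5, 9]

(re-executing from step 3 with the substitution; state before step 3: [-5, -5, -5])
3 | PUSH -35 | [-5, -5, -5, -35]
4 | MUL | [-5, -5, 175]
5 | DROP | [-5, -5]
6 | PUSH 9 | [-5, -5, 9]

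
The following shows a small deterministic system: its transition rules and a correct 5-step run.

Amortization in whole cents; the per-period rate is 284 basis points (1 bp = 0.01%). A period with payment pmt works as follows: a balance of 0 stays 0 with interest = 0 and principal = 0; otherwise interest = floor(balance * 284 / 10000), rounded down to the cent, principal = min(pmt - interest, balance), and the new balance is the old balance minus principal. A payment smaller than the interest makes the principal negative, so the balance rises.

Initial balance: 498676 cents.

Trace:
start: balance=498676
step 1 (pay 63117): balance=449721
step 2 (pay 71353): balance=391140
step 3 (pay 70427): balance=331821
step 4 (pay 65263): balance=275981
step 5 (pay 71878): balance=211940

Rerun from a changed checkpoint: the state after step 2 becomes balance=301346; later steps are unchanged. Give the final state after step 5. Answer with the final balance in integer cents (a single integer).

114277

state after step 2 := balance=301346
step 3 (pay 70427): balance=239477
step 4 (pay 65263): balance=181015
step 5 (pay 71878): balance=114277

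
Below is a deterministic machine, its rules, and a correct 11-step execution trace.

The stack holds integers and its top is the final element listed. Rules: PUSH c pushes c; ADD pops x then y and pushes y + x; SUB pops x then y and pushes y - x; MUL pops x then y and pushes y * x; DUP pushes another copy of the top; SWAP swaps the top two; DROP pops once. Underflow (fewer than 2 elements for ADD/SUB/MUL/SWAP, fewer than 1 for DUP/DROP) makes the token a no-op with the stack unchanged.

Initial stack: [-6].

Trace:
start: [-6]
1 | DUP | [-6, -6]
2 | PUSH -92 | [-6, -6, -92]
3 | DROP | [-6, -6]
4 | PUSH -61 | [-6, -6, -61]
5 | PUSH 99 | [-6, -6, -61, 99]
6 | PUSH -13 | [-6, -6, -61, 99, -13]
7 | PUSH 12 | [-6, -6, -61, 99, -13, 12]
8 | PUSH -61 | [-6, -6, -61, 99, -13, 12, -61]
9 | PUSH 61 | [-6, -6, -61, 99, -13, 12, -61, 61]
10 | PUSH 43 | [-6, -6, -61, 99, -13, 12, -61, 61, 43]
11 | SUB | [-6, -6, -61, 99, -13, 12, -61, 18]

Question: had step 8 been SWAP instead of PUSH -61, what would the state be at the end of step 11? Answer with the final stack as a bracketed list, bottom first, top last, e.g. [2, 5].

(re-executing from step 8 with the substitution; state before step 8: [-6, -6, -61, 99, -13, 12])
8 | SWAP | [-6, -6, -61, 99, 12, -13]
9 | PUSH 61 | [-6, -6, -61, 99, 12, -13, 61]
10 | PUSH 43 | [-6, -6, -61, 99, 12, -13, 61, 43]
11 | SUB | [-6, -6, -61, 99, 12, -13, 18]

[-6, -6, -61, 99, 12, -13, 18]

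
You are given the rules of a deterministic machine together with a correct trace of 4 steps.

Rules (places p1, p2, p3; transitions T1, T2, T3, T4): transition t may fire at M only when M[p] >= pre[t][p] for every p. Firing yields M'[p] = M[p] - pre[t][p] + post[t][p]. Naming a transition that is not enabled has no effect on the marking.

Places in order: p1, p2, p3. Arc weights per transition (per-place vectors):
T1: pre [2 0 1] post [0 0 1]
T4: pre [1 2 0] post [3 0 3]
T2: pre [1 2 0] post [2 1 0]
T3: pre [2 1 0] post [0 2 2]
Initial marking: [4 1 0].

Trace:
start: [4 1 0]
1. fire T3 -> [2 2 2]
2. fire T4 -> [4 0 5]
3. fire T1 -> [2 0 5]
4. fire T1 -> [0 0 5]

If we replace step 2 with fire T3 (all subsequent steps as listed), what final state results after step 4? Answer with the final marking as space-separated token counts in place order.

(re-executing from step 2 with the substitution; state before step 2: [2 2 2])
2. fire T3 -> [0 3 4]
3. fire T1 -> [0 3 4]
4. fire T1 -> [0 3 4]

0 3 4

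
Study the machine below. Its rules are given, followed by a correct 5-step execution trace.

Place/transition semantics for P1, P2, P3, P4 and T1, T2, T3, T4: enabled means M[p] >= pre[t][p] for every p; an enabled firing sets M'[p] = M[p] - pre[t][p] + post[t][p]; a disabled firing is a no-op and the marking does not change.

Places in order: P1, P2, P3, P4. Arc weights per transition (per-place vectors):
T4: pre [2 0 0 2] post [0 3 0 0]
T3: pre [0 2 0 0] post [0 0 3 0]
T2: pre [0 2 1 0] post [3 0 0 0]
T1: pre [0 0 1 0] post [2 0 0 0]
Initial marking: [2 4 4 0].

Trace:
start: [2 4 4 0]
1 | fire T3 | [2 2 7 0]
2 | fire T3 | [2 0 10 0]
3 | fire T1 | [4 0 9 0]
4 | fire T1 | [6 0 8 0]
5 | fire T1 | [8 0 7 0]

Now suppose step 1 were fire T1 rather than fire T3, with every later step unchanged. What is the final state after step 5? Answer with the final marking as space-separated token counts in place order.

(re-executing from step 1 with the substitution; state before step 1: [2 4 4 0])
1 | fire T1 | [4 4 3 0]
2 | fire T3 | [4 2 6 0]
3 | fire T1 | [6 2 5 0]
4 | fire T1 | [8 2 4 0]
5 | fire T1 | [10 2 3 0]

10 2 3 0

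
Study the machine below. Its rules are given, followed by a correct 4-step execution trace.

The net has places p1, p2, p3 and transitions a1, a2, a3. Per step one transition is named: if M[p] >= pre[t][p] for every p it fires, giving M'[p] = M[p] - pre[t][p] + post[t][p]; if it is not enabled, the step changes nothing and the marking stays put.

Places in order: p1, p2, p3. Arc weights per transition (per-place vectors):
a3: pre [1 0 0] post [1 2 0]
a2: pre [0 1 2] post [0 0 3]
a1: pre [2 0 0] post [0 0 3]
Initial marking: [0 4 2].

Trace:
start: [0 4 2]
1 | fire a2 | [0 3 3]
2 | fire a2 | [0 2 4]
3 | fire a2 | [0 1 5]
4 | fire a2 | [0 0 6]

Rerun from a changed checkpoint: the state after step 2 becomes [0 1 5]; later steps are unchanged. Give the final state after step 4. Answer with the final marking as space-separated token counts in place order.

0 0 6

state after step 2 := [0 1 5]
3 | fire a2 | [0 0 6]
4 | fire a2 | [0 0 6]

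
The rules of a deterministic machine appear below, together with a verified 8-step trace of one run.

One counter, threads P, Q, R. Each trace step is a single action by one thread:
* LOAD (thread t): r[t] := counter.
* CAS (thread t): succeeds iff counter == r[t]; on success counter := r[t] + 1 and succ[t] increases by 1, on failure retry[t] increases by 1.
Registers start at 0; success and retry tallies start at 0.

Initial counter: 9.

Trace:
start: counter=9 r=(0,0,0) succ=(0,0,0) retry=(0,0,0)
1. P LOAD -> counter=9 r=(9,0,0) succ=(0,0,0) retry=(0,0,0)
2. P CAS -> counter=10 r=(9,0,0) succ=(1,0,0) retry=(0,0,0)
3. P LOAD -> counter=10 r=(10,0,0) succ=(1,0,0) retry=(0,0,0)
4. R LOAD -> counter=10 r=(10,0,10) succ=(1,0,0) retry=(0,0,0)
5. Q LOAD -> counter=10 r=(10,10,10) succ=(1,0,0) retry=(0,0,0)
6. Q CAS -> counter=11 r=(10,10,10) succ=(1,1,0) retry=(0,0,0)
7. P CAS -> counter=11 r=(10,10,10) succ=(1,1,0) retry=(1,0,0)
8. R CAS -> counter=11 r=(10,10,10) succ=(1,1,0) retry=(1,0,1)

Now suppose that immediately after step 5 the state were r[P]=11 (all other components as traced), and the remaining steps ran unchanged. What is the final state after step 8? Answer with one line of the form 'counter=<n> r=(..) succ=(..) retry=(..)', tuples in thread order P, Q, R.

state after step 5 := counter=10 r=(11,10,10) succ=(1,0,0) retry=(0,0,0)
6. Q CAS -> counter=11 r=(11,10,10) succ=(1,1,0) retry=(0,0,0)
7. P CAS -> counter=12 r=(11,10,10) succ=(2,1,0) retry=(0,0,0)
8. R CAS -> counter=12 r=(11,10,10) succ=(2,1,0) retry=(0,0,1)

counter=12 r=(11,10,10) succ=(2,1,0) retry=(0,0,1)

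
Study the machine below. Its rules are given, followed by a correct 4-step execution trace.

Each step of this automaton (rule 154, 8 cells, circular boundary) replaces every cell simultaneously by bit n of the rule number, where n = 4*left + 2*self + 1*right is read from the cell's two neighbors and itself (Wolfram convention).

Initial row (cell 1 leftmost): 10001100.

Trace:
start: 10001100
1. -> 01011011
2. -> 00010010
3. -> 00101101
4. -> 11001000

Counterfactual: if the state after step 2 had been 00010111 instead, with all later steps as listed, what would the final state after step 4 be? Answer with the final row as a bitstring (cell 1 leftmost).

state after step 2 := 00010111
3. -> 10100110
4. -> 00011100

00011100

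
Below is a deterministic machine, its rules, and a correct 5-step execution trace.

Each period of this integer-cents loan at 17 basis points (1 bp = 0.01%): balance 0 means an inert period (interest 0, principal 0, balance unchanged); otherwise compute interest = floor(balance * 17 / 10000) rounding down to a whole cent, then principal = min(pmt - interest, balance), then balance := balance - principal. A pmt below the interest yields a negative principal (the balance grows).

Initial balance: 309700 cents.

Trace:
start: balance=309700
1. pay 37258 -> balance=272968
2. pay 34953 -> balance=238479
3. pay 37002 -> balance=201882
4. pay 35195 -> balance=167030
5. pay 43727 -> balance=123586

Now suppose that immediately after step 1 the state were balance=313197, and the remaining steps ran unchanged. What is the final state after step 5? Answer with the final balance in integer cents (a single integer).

164088

state after step 1 := balance=313197
2. pay 34953 -> balance=278776
3. pay 37002 -> balance=242247
4. pay 35195 -> balance=207463
5. pay 43727 -> balance=164088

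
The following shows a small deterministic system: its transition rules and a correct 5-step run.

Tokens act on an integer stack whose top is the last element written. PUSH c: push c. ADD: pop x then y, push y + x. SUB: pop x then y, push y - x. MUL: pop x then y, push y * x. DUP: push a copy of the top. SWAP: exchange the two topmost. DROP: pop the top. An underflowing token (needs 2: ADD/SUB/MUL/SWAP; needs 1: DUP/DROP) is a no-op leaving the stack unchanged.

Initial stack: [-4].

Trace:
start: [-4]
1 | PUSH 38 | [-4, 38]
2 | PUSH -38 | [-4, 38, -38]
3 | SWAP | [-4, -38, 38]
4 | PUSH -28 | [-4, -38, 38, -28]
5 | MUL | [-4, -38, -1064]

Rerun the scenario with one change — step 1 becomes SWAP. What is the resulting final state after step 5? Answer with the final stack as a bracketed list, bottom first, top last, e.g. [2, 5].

[-38, 112]

(re-executing from step 1 with the substitution; state before step 1: [-4])
1 | SWAP | [-4]
2 | PUSH -38 | [-4, -38]
3 | SWAP | [-38, -4]
4 | PUSH -28 | [-38, -4, -28]
5 | MUL | [-38, 112]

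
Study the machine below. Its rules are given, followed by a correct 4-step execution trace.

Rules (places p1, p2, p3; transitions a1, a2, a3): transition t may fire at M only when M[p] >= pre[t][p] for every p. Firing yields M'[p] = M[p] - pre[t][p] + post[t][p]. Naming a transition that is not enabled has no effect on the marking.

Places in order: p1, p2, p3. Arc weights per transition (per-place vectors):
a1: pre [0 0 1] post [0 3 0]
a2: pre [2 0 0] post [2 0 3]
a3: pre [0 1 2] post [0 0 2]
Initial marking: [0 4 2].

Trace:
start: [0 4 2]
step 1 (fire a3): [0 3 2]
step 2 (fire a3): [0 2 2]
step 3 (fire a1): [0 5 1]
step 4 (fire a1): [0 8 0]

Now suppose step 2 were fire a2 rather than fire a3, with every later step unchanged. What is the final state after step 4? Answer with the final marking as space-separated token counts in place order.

(re-executing from step 2 with the substitution; state before step 2: [0 3 2])
step 2 (fire a2): [0 3 2]
step 3 (fire a1): [0 6 1]
step 4 (fire a1): [0 9 0]

0 9 0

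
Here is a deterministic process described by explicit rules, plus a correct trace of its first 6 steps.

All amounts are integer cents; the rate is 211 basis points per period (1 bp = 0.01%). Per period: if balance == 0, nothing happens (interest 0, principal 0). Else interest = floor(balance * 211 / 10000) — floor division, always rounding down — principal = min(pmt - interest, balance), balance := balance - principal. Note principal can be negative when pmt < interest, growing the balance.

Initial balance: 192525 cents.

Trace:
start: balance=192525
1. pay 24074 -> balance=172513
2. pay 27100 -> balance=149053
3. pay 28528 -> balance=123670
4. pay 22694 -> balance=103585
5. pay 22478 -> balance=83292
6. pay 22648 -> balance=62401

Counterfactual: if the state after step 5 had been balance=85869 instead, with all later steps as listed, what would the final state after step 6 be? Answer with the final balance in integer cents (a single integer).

state after step 5 := balance=85869
6. pay 22648 -> balance=65032

65032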